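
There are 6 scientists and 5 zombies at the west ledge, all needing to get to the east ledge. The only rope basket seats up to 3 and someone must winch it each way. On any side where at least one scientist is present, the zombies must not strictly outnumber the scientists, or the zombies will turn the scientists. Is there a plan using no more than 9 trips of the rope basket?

Yes

Yes — this plan uses 9 crossings (≤ 9):
1. 3 zombies → the east ledge.  (the west ledge: 6S 2Z; the east ledge: 0S 3Z)
2. 1 zombie ← the west ledge.  (the west ledge: 6S 3Z; the east ledge: 0S 2Z)
3. 3 scientists → the east ledge.  (the west ledge: 3S 3Z; the east ledge: 3S 2Z)
4. 1 scientist ← the west ledge.  (the west ledge: 4S 3Z; the east ledge: 2S 2Z)
5. 2 scientists and 1 zombie → the east ledge.  (the west ledge: 2S 2Z; the east ledge: 4S 3Z)
6. 1 scientist ← the west ledge.  (the west ledge: 3S 2Z; the east ledge: 3S 3Z)
7. 2 scientists and 1 zombie → the east ledge.  (the west ledge: 1S 1Z; the east ledge: 5S 4Z)
8. 1 scientist ← the west ledge.  (the west ledge: 2S 1Z; the east ledge: 4S 4Z)
9. 2 scientists and 1 zombie → the east ledge.  (the west ledge: 0S 0Z; the east ledge: 6S 5Z)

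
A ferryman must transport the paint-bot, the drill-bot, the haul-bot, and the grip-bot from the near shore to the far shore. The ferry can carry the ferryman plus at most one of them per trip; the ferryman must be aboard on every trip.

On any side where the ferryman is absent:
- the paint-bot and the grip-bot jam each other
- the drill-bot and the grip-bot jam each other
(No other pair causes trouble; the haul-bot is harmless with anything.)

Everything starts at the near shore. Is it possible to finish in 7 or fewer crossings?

No

Counting alone: the ferryman can take at most 1 across per trip to the far shore, so moving all 4 needs at least 4 loaded trips out, with a return between consecutive ones — at least 7 crossings.
The safety rule pushes this higher. Following every safe sequence of crossings, the most of the 4 that can be at the far shore as the ferry arrives there on crossing 7 is 3 — never all 4.
So the move cannot be finished within 7 crossings. (The shortest complete plan takes 9:)
1. Ferryman goes to the far shore with the grip-bot.  [the near shore: the drill-bot, the haul-bot, the paint-bot | the far shore: the grip-bot]
2. Ferryman goes back to the near shore alone.  [the near shore: the drill-bot, the haul-bot, the paint-bot | the far shore: the grip-bot]
3. Ferryman goes to the far shore with the paint-bot.  [the near shore: the drill-bot, the haul-bot | the far shore: the grip-bot, the paint-bot]
4. Ferryman goes back to the near shore with the grip-bot.  [the near shore: the drill-bot, the grip-bot, the haul-bot | the far shore: the paint-bot]
5. Ferryman goes to the far shore with the drill-bot.  [the near shore: the grip-bot, the haul-bot | the far shore: the drill-bot, the paint-bot]
6. Ferryman goes back to the near shore alone.  [the near shore: the grip-bot, the haul-bot | the far shore: the drill-bot, the paint-bot]
7. Ferryman goes to the far shore with the haul-bot.  [the near shore: the grip-bot | the far shore: the drill-bot, the haul-bot, the paint-bot]
8. Ferryman goes back to the near shore alone.  [the near shore: the grip-bot | the far shore: the drill-bot, the haul-bot, the paint-bot]
9. Ferryman goes to the far shore with the grip-bot.  [the near shore: — | the far shore: the drill-bot, the grip-bot, the haul-bot, the paint-bot]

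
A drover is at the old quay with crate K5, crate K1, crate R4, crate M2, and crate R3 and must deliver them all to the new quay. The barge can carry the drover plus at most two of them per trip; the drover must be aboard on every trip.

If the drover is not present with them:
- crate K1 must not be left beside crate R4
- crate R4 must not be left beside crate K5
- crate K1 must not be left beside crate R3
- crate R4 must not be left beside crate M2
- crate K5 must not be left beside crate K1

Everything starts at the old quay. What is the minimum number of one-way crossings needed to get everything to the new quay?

Counting alone: the drover can take at most 2 across per trip to the new quay, so moving all 5 needs at least 3 loaded trips out, with a return between consecutive ones — at least 5 crossings.
The safety rule pushes this higher. Following every safe sequence of crossings, the most of the 5 that can be at the new quay as the barge arrives there on crossing 5 is 4 — never all 5.
So no plan with fewer than 7 crossings exists, and this one achieves 7:
1. Drover goes to the new quay with crate K1 and crate R4.
2. Drover goes back to the old quay with crate K1.
3. Drover goes to the new quay with crate K5 and crate R3.
4. Drover goes back to the old quay with crate K5.
5. Drover goes to the new quay with crate K5 and crate M2.
6. Drover goes back to the old quay with crate R4.
7. Drover goes to the new quay with crate K1 and crate R4.

7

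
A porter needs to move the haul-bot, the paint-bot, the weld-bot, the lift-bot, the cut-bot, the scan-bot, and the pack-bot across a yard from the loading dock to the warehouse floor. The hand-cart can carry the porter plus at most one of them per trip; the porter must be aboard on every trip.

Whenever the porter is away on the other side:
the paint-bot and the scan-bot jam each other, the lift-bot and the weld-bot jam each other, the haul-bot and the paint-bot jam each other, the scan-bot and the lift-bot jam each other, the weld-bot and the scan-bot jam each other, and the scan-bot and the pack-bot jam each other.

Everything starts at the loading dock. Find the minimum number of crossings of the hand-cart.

impossible

Whatever the first load, the items left behind include a forbidden pair without the porter. No opening move is safe, so no plan exists.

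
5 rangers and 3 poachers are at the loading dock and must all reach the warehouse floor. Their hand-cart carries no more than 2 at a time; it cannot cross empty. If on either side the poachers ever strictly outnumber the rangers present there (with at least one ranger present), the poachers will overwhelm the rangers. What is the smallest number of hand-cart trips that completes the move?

13

Counting alone: each trip to the warehouse floor takes at most 2 across and each return brings at least 1 back, so after t trips out (and t−1 returns) at most 2t − (t−1) of the 8 are across; that first reaches 8 at t = 7, so at least 13 crossings are needed.
The plan below uses exactly 13 crossings, so it is optimal:
1. 2 poachers → the warehouse floor.  (the loading dock: 5R 1P; the warehouse floor: 0R 2P)
2. 1 poacher ← the loading dock.  (the loading dock: 5R 2P; the warehouse floor: 0R 1P)
3. 2 poachers → the warehouse floor.  (the loading dock: 5R 0P; the warehouse floor: 0R 3P)
4. 1 poacher ← the loading dock.  (the loading dock: 5R 1P; the warehouse floor: 0R 2P)
5. 2 rangers → the warehouse floor.  (the loading dock: 3R 1P; the warehouse floor: 2R 2P)
6. 1 poacher ← the loading dock.  (the loading dock: 3R 2P; the warehouse floor: 2R 1P)
7. 1 ranger and 1 poacher → the warehouse floor.  (the loading dock: 2R 1P; the warehouse floor: 3R 2P)
8. 1 poacher ← the loading dock.  (the loading dock: 2R 2P; the warehouse floor: 3R 1P)
9. 2 poachers → the warehouse floor.  (the loading dock: 2R 0P; the warehouse floor: 3R 3P)
10. 1 poacher ← the loading dock.  (the loading dock: 2R 1P; the warehouse floor: 3R 2P)
11. 1 ranger and 1 poacher → the warehouse floor.  (the loading dock: 1R 0P; the warehouse floor: 4R 3P)
12. 1 poacher ← the loading dock.  (the loading dock: 1R 1P; the warehouse floor: 4R 2P)
13. 1 ranger and 1 poacher → the warehouse floor.  (the loading dock: 0R 0P; the warehouse floor: 5R 3P)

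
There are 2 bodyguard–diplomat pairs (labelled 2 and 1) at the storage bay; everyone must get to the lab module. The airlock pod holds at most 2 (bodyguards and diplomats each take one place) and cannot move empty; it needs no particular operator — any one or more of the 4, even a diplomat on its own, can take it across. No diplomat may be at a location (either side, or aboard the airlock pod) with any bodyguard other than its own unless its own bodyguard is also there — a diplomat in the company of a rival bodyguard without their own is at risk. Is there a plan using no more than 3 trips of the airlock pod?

Counting alone: each trip to the lab module takes at most 2 across and each return brings at least 1 back, so after t trips out (and t−1 returns) at most 2t − (t−1) of the 4 are across; that first reaches 4 at t = 3, so at least 5 crossings are needed.
Since 3 < 5, 3 crossings cannot be enough. (The shortest complete plan in fact takes 5:)
1. bodyguard 2 and diplomat 2 cross → the lab module.
2. bodyguard 2 crosses ← the storage bay.
3. bodyguard 1 and bodyguard 2 cross → the lab module.
4. bodyguard 1 crosses ← the storage bay.
5. bodyguard 1 and diplomat 1 cross → the lab module.

No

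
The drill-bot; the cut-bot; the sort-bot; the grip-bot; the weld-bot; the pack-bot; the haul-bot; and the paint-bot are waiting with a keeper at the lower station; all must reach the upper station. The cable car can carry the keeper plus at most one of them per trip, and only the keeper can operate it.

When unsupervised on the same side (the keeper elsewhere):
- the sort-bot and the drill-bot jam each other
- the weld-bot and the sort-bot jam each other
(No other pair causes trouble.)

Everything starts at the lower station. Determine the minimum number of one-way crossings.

17

Counting alone: the keeper can take at most 1 across per trip to the upper station, so moving all 8 needs at least 8 loaded trips out, with a return between consecutive ones — at least 15 crossings.
The safety rule pushes this higher. Following every safe sequence of crossings, the most of the 8 that can be at the upper station as the cable car arrives there on crossing 15 is 7 — never all 8.
So no plan with fewer than 17 crossings exists, and this one achieves 17:
1. Keeper goes to the upper station with the sort-bot.  [the lower station: the cut-bot, the drill-bot, the grip-bot, the haul-bot, the pack-bot, the paint-bot, the weld-bot | the upper station: the sort-bot]
2. Keeper goes back to the lower station alone.  [the lower station: the cut-bot, the drill-bot, the grip-bot, the haul-bot, the pack-bot, the paint-bot, the weld-bot | the upper station: the sort-bot]
3. Keeper goes to the upper station with the drill-bot.  [the lower station: the cut-bot, the grip-bot, the haul-bot, the pack-bot, the paint-bot, the weld-bot | the upper station: the drill-bot, the sort-bot]
4. Keeper goes back to the lower station with the sort-bot.  [the lower station: the cut-bot, the grip-bot, the haul-bot, the pack-bot, the paint-bot, the sort-bot, the weld-bot | the upper station: the drill-bot]
5. Keeper goes to the upper station with the weld-bot.  [the lower station: the cut-bot, the grip-bot, the haul-bot, the pack-bot, the paint-bot, the sort-bot | the upper station: the drill-bot, the weld-bot]
6. Keeper goes back to the lower station alone.  [the lower station: the cut-bot, the grip-bot, the haul-bot, the pack-bot, the paint-bot, the sort-bot | the upper station: the drill-bot, the weld-bot]
7. Keeper goes to the upper station with the cut-bot.  [the lower station: the grip-bot, the haul-bot, the pack-bot, the paint-bot, the sort-bot | the upper station: the cut-bot, the drill-bot, the weld-bot]
8. Keeper goes back to the lower station alone.  [the lower station: the grip-bot, the haul-bot, the pack-bot, the paint-bot, the sort-bot | the upper station: the cut-bot, the drill-bot, the weld-bot]
9. Keeper goes to the upper station with the grip-bot.  [the lower station: the haul-bot, the pack-bot, the paint-bot, the sort-bot | the upper station: the cut-bot, the drill-bot, the grip-bot, the weld-bot]
10. Keeper goes back to the lower station alone.  [the lower station: the haul-bot, the pack-bot, the paint-bot, the sort-bot | the upper station: the cut-bot, the drill-bot, the grip-bot, the weld-bot]
11. Keeper goes to the upper station with the pack-bot.  [the lower station: the haul-bot, the paint-bot, the sort-bot | the upper station: the cut-bot, the drill-bot, the grip-bot, the pack-bot, the weld-bot]
12. Keeper goes back to the lower station alone.  [the lower station: the haul-bot, the paint-bot, the sort-bot | the upper station: the cut-bot, the drill-bot, the grip-bot, the pack-bot, the weld-bot]
13. Keeper goes to the upper station with the haul-bot.  [the lower station: the paint-bot, the sort-bot | the upper station: the cut-bot, the drill-bot, the grip-bot, the haul-bot, the pack-bot, the weld-bot]
14. Keeper goes back to the lower station alone.  [the lower station: the paint-bot, the sort-bot | the upper station: the cut-bot, the drill-bot, the grip-bot, the haul-bot, the pack-bot, the weld-bot]
15. Keeper goes to the upper station with the paint-bot.  [the lower station: the sort-bot | the upper station: the cut-bot, the drill-bot, the grip-bot, the haul-bot, the pack-bot, the paint-bot, the weld-bot]
16. Keeper goes back to the lower station alone.  [the lower station: the sort-bot | the upper station: the cut-bot, the drill-bot, the grip-bot, the haul-bot, the pack-bot, the paint-bot, the weld-bot]
17. Keeper goes to the upper station with the sort-bot.  [the lower station: — | the upper station: the cut-bot, the drill-bot, the grip-bot, the haul-bot, the pack-bot, the paint-bot, the sort-bot, the weld-bot]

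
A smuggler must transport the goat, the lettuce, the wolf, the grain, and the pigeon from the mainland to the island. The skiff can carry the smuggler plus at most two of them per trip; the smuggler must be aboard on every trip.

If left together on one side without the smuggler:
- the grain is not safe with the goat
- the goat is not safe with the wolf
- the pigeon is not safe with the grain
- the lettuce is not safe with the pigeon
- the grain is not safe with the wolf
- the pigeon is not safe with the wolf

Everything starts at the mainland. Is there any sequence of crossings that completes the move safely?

Whatever the first load, the items left behind include a forbidden pair without the smuggler. No opening move is safe, so no plan exists.

No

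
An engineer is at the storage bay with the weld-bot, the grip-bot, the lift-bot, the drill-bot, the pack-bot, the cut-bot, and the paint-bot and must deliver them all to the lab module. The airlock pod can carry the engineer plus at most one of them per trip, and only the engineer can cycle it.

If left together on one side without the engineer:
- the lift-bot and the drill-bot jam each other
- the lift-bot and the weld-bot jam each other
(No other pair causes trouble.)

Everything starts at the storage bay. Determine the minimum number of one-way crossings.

Counting alone: the engineer can take at most 1 across per trip to the lab module, so moving all 7 needs at least 7 loaded trips out, with a return between consecutive ones — at least 13 crossings.
The safety rule pushes this higher. Following every safe sequence of crossings, the most of the 7 that can be at the lab module as the airlock pod arrives there on crossing 13 is 6 — never all 7.
So no plan with fewer than 15 crossings exists, and this one achieves 15:
1. Engineer goes to the lab module with the lift-bot.  [the storage bay: the cut-bot, the drill-bot, the grip-bot, the pack-bot, the paint-bot, the weld-bot | the lab module: the lift-bot]
2. Engineer goes back to the storage bay alone.  [the storage bay: the cut-bot, the drill-bot, the grip-bot, the pack-bot, the paint-bot, the weld-bot | the lab module: the lift-bot]
3. Engineer goes to the lab module with the weld-bot.  [the storage bay: the cut-bot, the drill-bot, the grip-bot, the pack-bot, the paint-bot | the lab module: the lift-bot, the weld-bot]
4. Engineer goes back to the storage bay with the lift-bot.  [the storage bay: the cut-bot, the drill-bot, the grip-bot, the lift-bot, the pack-bot, the paint-bot | the lab module: the weld-bot]
5. Engineer goes to the lab module with the drill-bot.  [the storage bay: the cut-bot, the grip-bot, the lift-bot, the pack-bot, the paint-bot | the lab module: the drill-bot, the weld-bot]
6. Engineer goes back to the storage bay alone.  [the storage bay: the cut-bot, the grip-bot, the lift-bot, the pack-bot, the paint-bot | the lab module: the drill-bot, the weld-bot]
7. Engineer goes to the lab module with the grip-bot.  [the storage bay: the cut-bot, the lift-bot, the pack-bot, the paint-bot | the lab module: the drill-bot, the grip-bot, the weld-bot]
8. Engineer goes back to the storage bay alone.  [the storage bay: the cut-bot, the lift-bot, the pack-bot, the paint-bot | the lab module: the drill-bot, the grip-bot, the weld-bot]
9. Engineer goes to the lab module with the pack-bot.  [the storage bay: the cut-bot, the lift-bot, the paint-bot | the lab module: the drill-bot, the grip-bot, the pack-bot, the weld-bot]
10. Engineer goes back to the storage bay alone.  [the storage bay: the cut-bot, the lift-bot, the paint-bot | the lab module: the drill-bot, the grip-bot, the pack-bot, the weld-bot]
11. Engineer goes to the lab module with the cut-bot.  [the storage bay: the lift-bot, the paint-bot | the lab module: the cut-bot, the drill-bot, the grip-bot, the pack-bot, the weld-bot]
12. Engineer goes back to the storage bay alone.  [the storage bay: the lift-bot, the paint-bot | the lab module: the cut-bot, the drill-bot, the grip-bot, the pack-bot, the weld-bot]
13. Engineer goes to the lab module with the paint-bot.  [the storage bay: the lift-bot | the lab module: the cut-bot, the drill-bot, the grip-bot, the pack-bot, the paint-bot, the weld-bot]
14. Engineer goes back to the storage bay alone.  [the storage bay: the lift-bot | the lab module: the cut-bot, the drill-bot, the grip-bot, the pack-bot, the paint-bot, the weld-bot]
15. Engineer goes to the lab module with the lift-bot.  [the storage bay: — | the lab module: the cut-bot, the drill-bot, the grip-bot, the lift-bot, the pack-bot, the paint-bot, the weld-bot]

15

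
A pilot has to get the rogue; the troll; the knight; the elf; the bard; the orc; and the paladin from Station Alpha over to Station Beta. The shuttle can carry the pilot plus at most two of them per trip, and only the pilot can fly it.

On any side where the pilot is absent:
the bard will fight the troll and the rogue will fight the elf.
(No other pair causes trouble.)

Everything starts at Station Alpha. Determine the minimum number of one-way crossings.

7

Counting alone: the pilot can take at most 2 across per trip to Station Beta, so moving all 7 needs at least 4 loaded trips out, with a return between consecutive ones — at least 7 crossings.
The plan below uses exactly 7 crossings, so it is optimal:
1. Pilot goes to Station Beta with the rogue and the troll.  [Station Alpha: the bard, the elf, the knight, the orc, the paladin | Station Beta: the rogue, the troll]
2. Pilot goes back to Station Alpha alone.  [Station Alpha: the bard, the elf, the knight, the orc, the paladin | Station Beta: the rogue, the troll]
3. Pilot goes to Station Beta with the knight.  [Station Alpha: the bard, the elf, the orc, the paladin | Station Beta: the knight, the rogue, the troll]
4. Pilot goes back to Station Alpha alone.  [Station Alpha: the bard, the elf, the orc, the paladin | Station Beta: the knight, the rogue, the troll]
5. Pilot goes to Station Beta with the orc and the paladin.  [Station Alpha: the bard, the elf | Station Beta: the knight, the orc, the paladin, the rogue, the troll]
6. Pilot goes back to Station Alpha alone.  [Station Alpha: the bard, the elf | Station Beta: the knight, the orc, the paladin, the rogue, the troll]
7. Pilot goes to Station Beta with the bard and the elf.  [Station Alpha: — | Station Beta: the bard, the elf, the knight, the orc, the paladin, the rogue, the troll]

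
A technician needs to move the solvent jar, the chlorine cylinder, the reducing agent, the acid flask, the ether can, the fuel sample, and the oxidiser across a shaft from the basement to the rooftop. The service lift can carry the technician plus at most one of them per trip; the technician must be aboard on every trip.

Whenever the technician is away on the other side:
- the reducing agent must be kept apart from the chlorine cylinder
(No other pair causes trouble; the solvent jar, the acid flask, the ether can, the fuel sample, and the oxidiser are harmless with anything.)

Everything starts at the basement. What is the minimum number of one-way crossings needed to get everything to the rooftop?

Counting alone: the technician can take at most 1 across per trip to the rooftop, so moving all 7 needs at least 7 loaded trips out, with a return between consecutive ones — at least 13 crossings.
The plan below uses exactly 13 crossings, so it is optimal:
1. Technician goes to the rooftop with the chlorine cylinder.
2. Technician goes back to the basement alone.
3. Technician goes to the rooftop with the solvent jar.
4. Technician goes back to the basement alone.
5. Technician goes to the rooftop with the acid flask.
6. Technician goes back to the basement alone.
7. Technician goes to the rooftop with the ether can.
8. Technician goes back to the basement alone.
9. Technician goes to the rooftop with the fuel sample.
10. Technician goes back to the basement alone.
11. Technician goes to the rooftop with the oxidiser.
12. Technician goes back to the basement alone.
13. Technician goes to the rooftop with the reducing agent.

13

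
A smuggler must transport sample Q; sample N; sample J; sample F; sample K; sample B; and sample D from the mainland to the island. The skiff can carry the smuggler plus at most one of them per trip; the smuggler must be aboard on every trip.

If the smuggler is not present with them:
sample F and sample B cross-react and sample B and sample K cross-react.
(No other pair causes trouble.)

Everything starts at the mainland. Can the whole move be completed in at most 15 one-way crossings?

Yes — this plan uses 15 crossings (≤ 15):
1. Smuggler goes to the island with sample B.  [the mainland: sample D, sample F, sample J, sample K, sample N, sample Q | the island: sample B]
2. Smuggler goes back to the mainland alone.  [the mainland: sample D, sample F, sample J, sample K, sample N, sample Q | the island: sample B]
3. Smuggler goes to the island with sample Q.  [the mainland: sample D, sample F, sample J, sample K, sample N | the island: sample B, sample Q]
4. Smuggler goes back to the mainland alone.  [the mainland: sample D, sample F, sample J, sample K, sample N | the island: sample B, sample Q]
5. Smuggler goes to the island with sample N.  [the mainland: sample D, sample F, sample J, sample K | the island: sample B, sample N, sample Q]
6. Smuggler goes back to the mainland alone.  [the mainland: sample D, sample F, sample J, sample K | the island: sample B, sample N, sample Q]
7. Smuggler goes to the island with sample J.  [the mainland: sample D, sample F, sample K | the island: sample B, sample J, sample N, sample Q]
8. Smuggler goes back to the mainland alone.  [the mainland: sample D, sample F, sample K | the island: sample B, sample J, sample N, sample Q]
9. Smuggler goes to the island with sample F.  [the mainland: sample D, sample K | the island: sample B, sample F, sample J, sample N, sample Q]
10. Smuggler goes back to the mainland with sample B.  [the mainland: sample B, sample D, sample K | the island: sample F, sample J, sample N, sample Q]
11. Smuggler goes to the island with sample K.  [the mainland: sample B, sample D | the island: sample F, sample J, sample K, sample N, sample Q]
12. Smuggler goes back to the mainland alone.  [the mainland: sample B, sample D | the island: sample F, sample J, sample K, sample N, sample Q]
13. Smuggler goes to the island with sample D.  [the mainland: sample B | the island: sample D, sample F, sample J, sample K, sample N, sample Q]
14. Smuggler goes back to the mainland alone.  [the mainland: sample B | the island: sample D, sample F, sample J, sample K, sample N, sample Q]
15. Smuggler goes to the island with sample B.  [the mainland: — | the island: sample B, sample D, sample F, sample J, sample K, sample N, sample Q]

Yes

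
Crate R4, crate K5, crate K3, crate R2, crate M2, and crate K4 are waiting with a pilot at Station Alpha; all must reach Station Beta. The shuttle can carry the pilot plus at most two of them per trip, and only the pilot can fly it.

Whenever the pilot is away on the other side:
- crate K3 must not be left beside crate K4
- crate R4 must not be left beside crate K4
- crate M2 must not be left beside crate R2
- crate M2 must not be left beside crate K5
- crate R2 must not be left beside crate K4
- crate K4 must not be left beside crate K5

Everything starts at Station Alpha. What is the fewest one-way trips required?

7

Counting alone: the pilot can take at most 2 across per trip to Station Beta, so moving all 6 needs at least 3 loaded trips out, with a return between consecutive ones — at least 5 crossings.
The safety rule pushes this higher. Following every safe sequence of crossings, the most of the 6 that can be at Station Beta as the shuttle arrives there on crossing 5 is 5 — never all 6.
So no plan with fewer than 7 crossings exists, and this one achieves 7:
1. Pilot goes to Station Beta with crate K4 and crate M2.  [Station Alpha: crate K3, crate K5, crate R2, crate R4 | Station Beta: crate K4, crate M2]
2. Pilot goes back to Station Alpha alone.  [Station Alpha: crate K3, crate K5, crate R2, crate R4 | Station Beta: crate K4, crate M2]
3. Pilot goes to Station Beta with crate K5 and crate R4.  [Station Alpha: crate K3, crate R2 | Station Beta: crate K4, crate K5, crate M2, crate R4]
4. Pilot goes back to Station Alpha with crate K4 and crate M2.  [Station Alpha: crate K3, crate K4, crate M2, crate R2 | Station Beta: crate K5, crate R4]
5. Pilot goes to Station Beta with crate K3 and crate R2.  [Station Alpha: crate K4, crate M2 | Station Beta: crate K3, crate K5, crate R2, crate R4]
6. Pilot goes back to Station Alpha alone.  [Station Alpha: crate K4, crate M2 | Station Beta: crate K3, crate K5, crate R2, crate R4]
7. Pilot goes to Station Beta with crate K4 and crate M2.  [Station Alpha: — | Station Beta: crate K3, crate K4, crate K5, crate M2, crate R2, crate R4]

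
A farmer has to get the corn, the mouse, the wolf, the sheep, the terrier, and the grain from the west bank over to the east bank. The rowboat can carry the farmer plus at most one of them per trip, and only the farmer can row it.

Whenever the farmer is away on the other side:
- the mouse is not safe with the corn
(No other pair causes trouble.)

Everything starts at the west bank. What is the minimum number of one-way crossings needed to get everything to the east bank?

Counting alone: the farmer can take at most 1 across per trip to the east bank, so moving all 6 needs at least 6 loaded trips out, with a return between consecutive ones — at least 11 crossings.
The plan below uses exactly 11 crossings, so it is optimal:
1. Farmer goes to the east bank with the corn.
2. Farmer goes back to the west bank alone.
3. Farmer goes to the east bank with the wolf.
4. Farmer goes back to the west bank alone.
5. Farmer goes to the east bank with the sheep.
6. Farmer goes back to the west bank alone.
7. Farmer goes to the east bank with the terrier.
8. Farmer goes back to the west bank alone.
9. Farmer goes to the east bank with the grain.
10. Farmer goes back to the west bank alone.
11. Farmer goes to the east bank with the mouse.

11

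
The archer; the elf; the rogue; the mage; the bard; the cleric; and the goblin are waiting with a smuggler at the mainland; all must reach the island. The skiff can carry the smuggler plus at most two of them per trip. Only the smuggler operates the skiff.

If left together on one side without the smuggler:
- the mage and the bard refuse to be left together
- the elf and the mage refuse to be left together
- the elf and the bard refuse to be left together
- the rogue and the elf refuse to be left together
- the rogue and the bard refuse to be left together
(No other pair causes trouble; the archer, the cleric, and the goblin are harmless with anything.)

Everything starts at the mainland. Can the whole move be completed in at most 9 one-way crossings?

Counting alone: the smuggler can take at most 2 across per trip to the island, so moving all 7 needs at least 4 loaded trips out, with a return between consecutive ones — at least 7 crossings.
The safety rule pushes this higher. Following every safe sequence of crossings, the most of the 7 that can be at the island as the skiff arrives there on crossings 7, 9 is 5, 6 respectively — never all 7.
So the move cannot be finished within 9 crossings. (The shortest complete plan takes 11:)
1. Smuggler goes to the island with the bard and the elf.  [the mainland: the archer, the cleric, the goblin, the mage, the rogue | the island: the bard, the elf]
2. Smuggler goes back to the mainland with the elf.  [the mainland: the archer, the cleric, the elf, the goblin, the mage, the rogue | the island: the bard]
3. Smuggler goes to the island with the archer and the elf.  [the mainland: the cleric, the goblin, the mage, the rogue | the island: the archer, the bard, the elf]
4. Smuggler goes back to the mainland with the elf.  [the mainland: the cleric, the elf, the goblin, the mage, the rogue | the island: the archer, the bard]
5. Smuggler goes to the island with the cleric and the elf.  [the mainland: the goblin, the mage, the rogue | the island: the archer, the bard, the cleric, the elf]
6. Smuggler goes back to the mainland with the elf.  [the mainland: the elf, the goblin, the mage, the rogue | the island: the archer, the bard, the cleric]
7. Smuggler goes to the island with the elf and the goblin.  [the mainland: the mage, the rogue | the island: the archer, the bard, the cleric, the elf, the goblin]
8. Smuggler goes back to the mainland with the elf.  [the mainland: the elf, the mage, the rogue | the island: the archer, the bard, the cleric, the goblin]
9. Smuggler goes to the island with the mage and the rogue.  [the mainland: the elf | the island: the archer, the bard, the cleric, the goblin, the mage, the rogue]
10. Smuggler goes back to the mainland with the bard.  [the mainland: the bard, the elf | the island: the archer, the cleric, the goblin, the mage, the rogue]
11. Smuggler goes to the island with the bard and the elf.  [the mainland: — | the island: the archer, the bard, the cleric, the elf, the goblin, the mage, the rogue]

No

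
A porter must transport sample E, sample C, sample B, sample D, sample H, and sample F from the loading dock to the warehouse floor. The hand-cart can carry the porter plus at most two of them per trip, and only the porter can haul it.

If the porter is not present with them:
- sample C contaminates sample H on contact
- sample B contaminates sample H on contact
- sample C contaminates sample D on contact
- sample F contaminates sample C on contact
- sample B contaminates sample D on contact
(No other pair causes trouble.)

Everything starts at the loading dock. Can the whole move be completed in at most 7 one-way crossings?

Yes — this plan uses 7 crossings (≤ 7):
1. Porter goes to the warehouse floor with sample B and sample C.  [the loading dock: sample D, sample E, sample F, sample H | the warehouse floor: sample B, sample C]
2. Porter goes back to the loading dock alone.  [the loading dock: sample D, sample E, sample F, sample H | the warehouse floor: sample B, sample C]
3. Porter goes to the warehouse floor with sample D and sample E.  [the loading dock: sample F, sample H | the warehouse floor: sample B, sample C, sample D, sample E]
4. Porter goes back to the loading dock with sample B and sample C.  [the loading dock: sample B, sample C, sample F, sample H | the warehouse floor: sample D, sample E]
5. Porter goes to the warehouse floor with sample F and sample H.  [the loading dock: sample B, sample C | the warehouse floor: sample D, sample E, sample F, sample H]
6. Porter goes back to the loading dock alone.  [the loading dock: sample B, sample C | the warehouse floor: sample D, sample E, sample F, sample H]
7. Porter goes to the warehouse floor with sample B and sample C.  [the loading dock: — | the warehouse floor: sample B, sample C, sample D, sample E, sample F, sample H]

Yes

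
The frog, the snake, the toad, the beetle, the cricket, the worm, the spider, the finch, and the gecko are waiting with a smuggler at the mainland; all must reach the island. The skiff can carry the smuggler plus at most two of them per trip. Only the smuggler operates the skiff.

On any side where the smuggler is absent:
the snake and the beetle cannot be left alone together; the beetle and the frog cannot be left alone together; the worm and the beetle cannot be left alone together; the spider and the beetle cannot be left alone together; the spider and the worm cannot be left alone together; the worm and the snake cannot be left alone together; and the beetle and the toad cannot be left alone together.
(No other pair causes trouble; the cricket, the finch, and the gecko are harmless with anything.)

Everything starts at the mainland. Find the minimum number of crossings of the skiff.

Counting alone: the smuggler can take at most 2 across per trip to the island, so moving all 9 needs at least 5 loaded trips out, with a return between consecutive ones — at least 9 crossings.
The safety rule pushes this higher. Following every safe sequence of crossings, the most of the 9 that can be at the island as the skiff arrives there on crossings 9, 11, 13 is 6, 7, 8 respectively — never all 9.
So no plan with fewer than 15 crossings exists, and this one achieves 15:
1. Smuggler goes to the island with the beetle and the worm.  [the mainland: the cricket, the finch, the frog, the gecko, the snake, the spider, the toad | the island: the beetle, the worm]
2. Smuggler goes back to the mainland with the beetle.  [the mainland: the beetle, the cricket, the finch, the frog, the gecko, the snake, the spider, the toad | the island: the worm]
3. Smuggler goes to the island with the beetle and the frog.  [the mainland: the cricket, the finch, the gecko, the snake, the spider, the toad | the island: the beetle, the frog, the worm]
4. Smuggler goes back to the mainland with the beetle.  [the mainland: the beetle, the cricket, the finch, the gecko, the snake, the spider, the toad | the island: the frog, the worm]
5. Smuggler goes to the island with the beetle and the toad.  [the mainland: the cricket, the finch, the gecko, the snake, the spider | the island: the beetle, the frog, the toad, the worm]
6. Smuggler goes back to the mainland with the beetle.  [the mainland: the beetle, the cricket, the finch, the gecko, the snake, the spider | the island: the frog, the toad, the worm]
7. Smuggler goes to the island with the snake and the spider.  [the mainland: the beetle, the cricket, the finch, the gecko | the island: the frog, the snake, the spider, the toad, the worm]
8. Smuggler goes back to the mainland with the worm.  [the mainland: the beetle, the cricket, the finch, the gecko, the worm | the island: the frog, the snake, the spider, the toad]
9. Smuggler goes to the island with the beetle and the cricket.  [the mainland: the finch, the gecko, the worm | the island: the beetle, the cricket, the frog, the snake, the spider, the toad]
10. Smuggler goes back to the mainland with the beetle.  [the mainland: the beetle, the finch, the gecko, the worm | the island: the cricket, the frog, the snake, the spider, the toad]
11. Smuggler goes to the island with the beetle and the finch.  [the mainland: the gecko, the worm | the island: the beetle, the cricket, the finch, the frog, the snake, the spider, the toad]
12. Smuggler goes back to the mainland with the beetle.  [the mainland: the beetle, the gecko, the worm | the island: the cricket, the finch, the frog, the snake, the spider, the toad]
13. Smuggler goes to the island with the beetle and the gecko.  [the mainland: the worm | the island: the beetle, the cricket, the finch, the frog, the gecko, the snake, the spider, the toad]
14. Smuggler goes back to the mainland with the beetle.  [the mainland: the beetle, the worm | the island: the cricket, the finch, the frog, the gecko, the snake, the spider, the toad]
15. Smuggler goes to the island with the beetle and the worm.  [the mainland: — | the island: the beetle, the cricket, the finch, the frog, the gecko, the snake, the spider, the toad, the worm]

15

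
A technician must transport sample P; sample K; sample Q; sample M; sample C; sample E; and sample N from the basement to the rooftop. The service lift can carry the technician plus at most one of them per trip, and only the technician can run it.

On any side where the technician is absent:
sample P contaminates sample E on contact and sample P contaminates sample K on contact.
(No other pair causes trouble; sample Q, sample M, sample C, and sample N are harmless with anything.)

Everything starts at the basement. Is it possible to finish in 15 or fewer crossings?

Yes

Yes — this plan uses 15 crossings (≤ 15):
1. Technician goes to the rooftop with sample P.
2. Technician goes back to the basement alone.
3. Technician goes to the rooftop with sample K.
4. Technician goes back to the basement with sample P.
5. Technician goes to the rooftop with sample E.
6. Technician goes back to the basement alone.
7. Technician goes to the rooftop with sample Q.
8. Technician goes back to the basement alone.
9. Technician goes to the rooftop with sample M.
10. Technician goes back to the basement alone.
11. Technician goes to the rooftop with sample C.
12. Technician goes back to the basement alone.
13. Technician goes to the rooftop with sample N.
14. Technician goes back to the basement alone.
15. Technician goes to the rooftop with sample P.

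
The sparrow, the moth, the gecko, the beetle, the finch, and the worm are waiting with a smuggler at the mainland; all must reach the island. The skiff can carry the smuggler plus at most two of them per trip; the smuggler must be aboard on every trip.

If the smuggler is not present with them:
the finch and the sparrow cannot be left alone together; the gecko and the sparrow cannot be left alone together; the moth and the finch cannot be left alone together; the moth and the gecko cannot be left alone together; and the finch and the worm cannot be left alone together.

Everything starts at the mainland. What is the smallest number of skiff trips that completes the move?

Counting alone: the smuggler can take at most 2 across per trip to the island, so moving all 6 needs at least 3 loaded trips out, with a return between consecutive ones — at least 5 crossings.
The safety rule pushes this higher. Following every safe sequence of crossings, the most of the 6 that can be at the island as the skiff arrives there on crossing 5 is 5 — never all 6.
So no plan with fewer than 7 crossings exists, and this one achieves 7:
1. Smuggler goes to the island with the finch and the gecko.
2. Smuggler goes back to the mainland alone.
3. Smuggler goes to the island with the moth and the sparrow.
4. Smuggler goes back to the mainland with the finch and the gecko.
5. Smuggler goes to the island with the beetle and the worm.
6. Smuggler goes back to the mainland alone.
7. Smuggler goes to the island with the finch and the gecko.

7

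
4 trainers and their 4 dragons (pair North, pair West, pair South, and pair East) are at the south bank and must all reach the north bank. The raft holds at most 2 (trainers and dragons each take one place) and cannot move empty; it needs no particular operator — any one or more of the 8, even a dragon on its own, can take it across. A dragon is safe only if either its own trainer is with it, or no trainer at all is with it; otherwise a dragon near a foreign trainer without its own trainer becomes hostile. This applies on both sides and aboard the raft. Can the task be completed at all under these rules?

No

Following every safe sequence of crossings from the start, the most of the 8 that can be at the north bank as the raft arrives there on crossings 1, 3, 5 is 2, 3, 4 respectively; the best ever achieved is 4 of 8.
From crossing 7 on, no configuration arises that was not already reachable earlier: only 44 distinct safe configurations (who is on which side, and where the raft is) can ever be reached, none of them has everyone across, and every continuation just revisits them. So no valid plan exists.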